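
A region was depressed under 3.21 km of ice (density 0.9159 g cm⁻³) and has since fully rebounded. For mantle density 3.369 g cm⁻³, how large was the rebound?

Removing the load lets mantle flow back in; uplift u satisfies ρ_ice t = ρ_m u.
u = t ρ_ice/ρ_m = 3.21 km × 0.9159/3.369 = 0.873 km.

0.873 km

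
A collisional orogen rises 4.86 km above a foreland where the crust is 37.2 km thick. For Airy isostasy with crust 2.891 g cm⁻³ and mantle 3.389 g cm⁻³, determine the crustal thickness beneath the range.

70.3 km

Root depth r = h ρ_c / (ρ_m − ρ_c) = 4.86 km × 2.891 / 0.498 = 28.21 km.
Total thickness = T + h + r = 37.2 km + 4.86 km + 28.21 km = 70.3 km.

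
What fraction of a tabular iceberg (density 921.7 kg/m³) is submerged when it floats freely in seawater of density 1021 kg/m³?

0.903

Submerged fraction = ρ_obj/ρ_fluid = 921.7/1021 = 0.903.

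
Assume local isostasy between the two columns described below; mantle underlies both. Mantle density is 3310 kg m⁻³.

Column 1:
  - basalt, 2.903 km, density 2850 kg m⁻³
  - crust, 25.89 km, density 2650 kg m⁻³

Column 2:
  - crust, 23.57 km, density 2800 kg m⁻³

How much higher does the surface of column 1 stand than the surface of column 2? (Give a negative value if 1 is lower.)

1.93 km

For any compensation level in the mantle, the mantle terms cancel and isostasy reduces to e = (Σt_1 − Σt_2) − (Σ(ρt)_1 − Σ(ρt)_2) / ρ_m.
Σt_1 = 28.793 km; Σt_2 = 23.57 km; Σ(ρt)_1 = 76882.05; Σ(ρt)_2 = 65996 (in km·kg m⁻³).
e = (28.793 − 23.57) − (76882.05 − 65996) / 3310 = 1.93 km.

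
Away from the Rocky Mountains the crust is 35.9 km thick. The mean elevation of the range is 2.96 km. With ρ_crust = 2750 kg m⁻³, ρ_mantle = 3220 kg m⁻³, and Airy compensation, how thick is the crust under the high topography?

Root depth r = h ρ_c / (ρ_m − ρ_c) = 2.96 km × 2750 / 470 = 17.32 km.
Total thickness = T + h + r = 35.9 km + 2.96 km + 17.32 km = 56.2 km.

56.2 km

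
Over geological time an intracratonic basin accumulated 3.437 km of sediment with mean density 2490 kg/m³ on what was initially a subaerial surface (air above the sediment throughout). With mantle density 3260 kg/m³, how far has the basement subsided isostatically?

2.63 km

Subaerial load: s = t ρ_sed / ρ_m = 3.437 km × 2490/3260 = 2.63 km.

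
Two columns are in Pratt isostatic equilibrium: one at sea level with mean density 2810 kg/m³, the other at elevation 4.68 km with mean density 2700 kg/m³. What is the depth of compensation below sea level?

115 km

ρ_ref D = ρ (D + h) → D (ρ_ref − ρ) = ρ h.
D = ρ h/(ρ_ref − ρ) = 2700 × 4.68 km/(2810 − 2700) = 115 km.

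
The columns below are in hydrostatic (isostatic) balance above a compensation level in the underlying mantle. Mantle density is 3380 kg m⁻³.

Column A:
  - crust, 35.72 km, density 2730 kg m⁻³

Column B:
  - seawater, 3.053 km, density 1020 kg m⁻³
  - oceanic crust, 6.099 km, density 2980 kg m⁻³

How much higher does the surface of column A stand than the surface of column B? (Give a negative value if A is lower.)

For any compensation level in the mantle, the mantle terms cancel and isostasy reduces to e = (Σt_A − Σt_B) − (Σ(ρt)_A − Σ(ρt)_B) / ρ_m.
Σt_A = 35.72 km; Σt_B = 9.152 km; Σ(ρt)_A = 97515.6; Σ(ρt)_B = 21289.08 (in km·kg m⁻³).
e = (35.72 − 9.152) − (97515.6 − 21289.08) / 3380 = 4.02 km.

4.02 km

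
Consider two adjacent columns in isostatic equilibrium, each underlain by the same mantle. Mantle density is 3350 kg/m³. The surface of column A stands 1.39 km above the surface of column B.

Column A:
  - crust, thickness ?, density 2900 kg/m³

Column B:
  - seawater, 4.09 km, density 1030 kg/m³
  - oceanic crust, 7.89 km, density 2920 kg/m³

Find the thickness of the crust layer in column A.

Take the compensation level at the base of the deeper column (depth z_c below the surface of column A) and equate Σ ρ_i t_i down to z_c; mantle fills any gap and the z_c terms cancel.
Column A: x×2900 + (z_c − 0 − x)×3350
Column B: 1.39×0 + 4.09×1030 + 7.89×2920 + (z_c − 1.39 − 11.98)×3350
The z_c×3350 term appears on both sides and cancels. Collect the known terms of each column as K = Σ(ρt)_known − 3350 × (depth of known layers): K_A = 0 − 3350×0 = 0; K_B = 27251.5 − 3350×(1.39 + 11.98) = −17538.
Balance: K_A − x×(3350 − 2900) = K_B, so x = (K_A − K_B)/(3350 − 2900) = 17538/450 = 39 km.

39 km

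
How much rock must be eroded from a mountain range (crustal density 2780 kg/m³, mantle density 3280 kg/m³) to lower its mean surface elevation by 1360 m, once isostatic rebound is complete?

8920 m

Net drop Δ = e − u = e − e ρ_c/ρ_m = e (ρ_m − ρ_c)/ρ_m.
e = Δ ρ_m/(ρ_m − ρ_c) = 1360 m × 3280/500 = 8920 m.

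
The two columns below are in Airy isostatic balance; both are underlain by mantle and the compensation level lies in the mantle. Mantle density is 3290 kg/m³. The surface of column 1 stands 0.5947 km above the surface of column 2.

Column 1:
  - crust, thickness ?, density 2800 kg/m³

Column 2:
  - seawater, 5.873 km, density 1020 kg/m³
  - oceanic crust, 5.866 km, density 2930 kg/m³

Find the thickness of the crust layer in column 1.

Take the compensation level at the base of the deeper column (depth z_c below the surface of column 1) and equate Σ ρ_i t_i down to z_c; mantle fills any gap and the z_c terms cancel.
Column 1: x×2800 + (z_c − 0 − x)×3290
Column 2: 0.5947×0 + 5.873×1020 + 5.866×2930 + (z_c − 0.5947 − 11.739)×3290
The z_c×3290 term appears on both sides and cancels. Collect the known terms of each column as K = Σ(ρt)_known − 3290 × (depth of known layers): K_1 = 0 − 3290×0 = 0; K_2 = 23177.84 − 3290×(0.5947 + 11.739) = −17400.033.
Balance: K_1 − x×(3290 − 2800) = K_2, so x = (K_1 − K_2)/(3290 − 2800) = 17400/490 = 35.5 km.

35.5 km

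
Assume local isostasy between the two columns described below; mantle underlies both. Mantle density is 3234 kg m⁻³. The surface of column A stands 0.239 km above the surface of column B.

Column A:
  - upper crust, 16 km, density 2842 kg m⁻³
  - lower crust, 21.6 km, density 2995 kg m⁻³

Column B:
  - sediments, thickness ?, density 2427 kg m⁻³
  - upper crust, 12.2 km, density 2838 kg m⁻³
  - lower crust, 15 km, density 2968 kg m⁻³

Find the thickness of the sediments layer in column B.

2.28 km

Take the compensation level at the base of the deeper column (depth z_c below the surface of column A) and equate Σ ρ_i t_i down to z_c; mantle fills any gap and the z_c terms cancel.
Column A: 16×2842 + 21.6×2995 + (z_c − 37.6)×3234
Column B: 0.239×0 + x×2427 + 12.2×2838 + 15×2968 + (z_c − 0.239 − 27.2 − x)×3234
The z_c×3234 term appears on both sides and cancels. Collect the known terms of each column as K = Σ(ρt)_known − 3234 × (depth of known layers): K_A = 110164 − 3234×37.6 = −11434.4; K_B = 79143.6 − 3234×(0.239 + 27.2) = −9594.126.
Balance: K_A = K_B − x×(3234 − 2427), so x = (K_B − K_A)/(3234 − 2427) = 1840.27/807 = 2.28 km.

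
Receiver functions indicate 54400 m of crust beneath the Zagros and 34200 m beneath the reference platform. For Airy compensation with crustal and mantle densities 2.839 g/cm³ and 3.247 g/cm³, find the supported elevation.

Excess crust Δ = 54400 m − 34200 m = 20200 m, split between elevation h and root r with h + r = Δ.
Airy balance ρ_c h = (ρ_m − ρ_c) r gives r = h ρ_c/(ρ_m − ρ_c), so h (1 + ρ_c/(ρ_m − ρ_c)) = Δ, i.e. h = Δ (ρ_m − ρ_c)/ρ_m.
h = 20200 m × 0.408/3.247 = 2540 m.

2540 m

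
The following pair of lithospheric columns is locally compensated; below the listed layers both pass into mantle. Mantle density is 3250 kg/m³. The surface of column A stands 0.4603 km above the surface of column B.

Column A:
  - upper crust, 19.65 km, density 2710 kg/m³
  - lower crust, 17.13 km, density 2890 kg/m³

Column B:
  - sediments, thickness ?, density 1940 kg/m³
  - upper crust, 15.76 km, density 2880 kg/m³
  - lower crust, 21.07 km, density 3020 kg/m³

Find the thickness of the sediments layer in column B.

Take the compensation level at the base of the deeper column (depth z_c below the surface of column A) and equate Σ ρ_i t_i down to z_c; mantle fills any gap and the z_c terms cancel.
Column A: 19.65×2710 + 17.13×2890 + (z_c − 36.78)×3250
Column B: 0.4603×0 + x×1940 + 15.76×2880 + 21.07×3020 + (z_c − 0.4603 − 36.83 − x)×3250
The z_c×3250 term appears on both sides and cancels. Collect the known terms of each column as K = Σ(ρt)_known − 3250 × (depth of known layers): K_A = 102757.2 − 3250×36.78 = −16777.8; K_B = 109020.2 − 3250×(0.4603 + 36.83) = −12173.275.
Balance: K_A = K_B − x×(3250 − 1940), so x = (K_B − K_A)/(3250 − 1940) = 4604.52/1310 = 3.51 km.

3.51 km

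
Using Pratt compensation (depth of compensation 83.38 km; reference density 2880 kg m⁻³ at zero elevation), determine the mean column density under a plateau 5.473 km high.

Pratt balance: ρ_ref D = ρ (D + h).
ρ = ρ_ref D/(D + h) = 2880 × 83.38 km/(83.38 km + 5.473 km) = 2700 kg m⁻³.

2700 kg m⁻³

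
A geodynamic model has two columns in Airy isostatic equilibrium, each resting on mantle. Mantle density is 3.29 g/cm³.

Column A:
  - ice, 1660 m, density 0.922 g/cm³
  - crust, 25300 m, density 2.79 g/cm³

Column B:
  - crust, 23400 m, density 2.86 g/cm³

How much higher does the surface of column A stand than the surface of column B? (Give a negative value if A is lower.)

For any compensation level in the mantle, the mantle terms cancel and isostasy reduces to e = (Σt_A − Σt_B) − (Σ(ρt)_A − Σ(ρt)_B) / ρ_m.
Σt_A = 26960 m; Σt_B = 23400 m; Σ(ρt)_A = 72117.52; Σ(ρt)_B = 66924 (in m·g/cm³).
e = (26960 − 23400) − (72117.52 − 66924) / 3.29 = 1980 m.

1980 m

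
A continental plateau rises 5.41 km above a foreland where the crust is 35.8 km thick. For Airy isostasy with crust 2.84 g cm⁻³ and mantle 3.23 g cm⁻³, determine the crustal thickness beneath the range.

Root depth r = h ρ_c / (ρ_m − ρ_c) = 5.41 km × 2.84 / 0.39 = 39.4 km.
Total thickness = T + h + r = 35.8 km + 5.41 km + 39.4 km = 80.6 km.

80.6 km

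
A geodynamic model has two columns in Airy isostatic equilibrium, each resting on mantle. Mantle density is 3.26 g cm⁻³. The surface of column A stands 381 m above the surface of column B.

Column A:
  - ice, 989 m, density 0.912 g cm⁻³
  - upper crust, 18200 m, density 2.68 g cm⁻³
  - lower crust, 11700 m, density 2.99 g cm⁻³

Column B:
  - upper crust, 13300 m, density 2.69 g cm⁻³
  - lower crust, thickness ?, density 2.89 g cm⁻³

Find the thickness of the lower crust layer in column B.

Take the compensation level at the base of the deeper column (depth z_c below the surface of column A) and equate Σ ρ_i t_i down to z_c; mantle fills any gap and the z_c terms cancel.
Column A: 989×0.912 + 18200×2.68 + 11700×2.99 + (z_c − 30889)×3.26
Column B: 381×0 + 13300×2.69 + x×2.89 + (z_c − 381 − 13300 − x)×3.26
The z_c×3.26 term appears on both sides and cancels. Collect the known terms of each column as K = Σ(ρt)_known − 3.26 × (depth of known layers): K_A = 84660.968 − 3.26×30889 = −16037.172; K_B = 35777 − 3.26×(381 + 13300) = −8823.06.
Balance: K_A = K_B − x×(3.26 − 2.89), so x = (K_B − K_A)/(3.26 − 2.89) = 7214.11/0.37 = 19500 m.

19500 m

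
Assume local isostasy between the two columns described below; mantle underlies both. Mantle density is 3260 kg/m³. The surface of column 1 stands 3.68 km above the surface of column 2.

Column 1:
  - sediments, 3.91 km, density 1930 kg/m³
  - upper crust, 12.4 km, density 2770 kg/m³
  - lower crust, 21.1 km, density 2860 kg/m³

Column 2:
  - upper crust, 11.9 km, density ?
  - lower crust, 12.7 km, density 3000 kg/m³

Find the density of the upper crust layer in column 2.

2890 kg/m³

Take the compensation level at the base of the deeper column (depth z_c below the surface of column 1) and equate Σ ρ_i t_i down to z_c; mantle fills any gap and the z_c terms cancel.
Column 1: 3.91×1930 + 12.4×2770 + 21.1×2860 + (z_c − 37.41)×3260
Column 2: 3.68×0 + 11.9×ρ + 12.7×3000 + (z_c − 3.68 − 24.6)×3260
The z_c×3260 term appears on both sides and cancels. Collect the known terms of each column as K = Σ(ρt)_known − 3260 × (depth of known layers): K_1 = 102240.3 − 3260×37.41 = −19716.3; K_2 = 38100 − 3260×(3.68 + 24.6) = −54092.8.
Balance: K_1 = K_2 + 11.9×ρ, so ρ = (K_1 − K_2)/11.9 = 34376.5/11.9 = 2890 kg/m³.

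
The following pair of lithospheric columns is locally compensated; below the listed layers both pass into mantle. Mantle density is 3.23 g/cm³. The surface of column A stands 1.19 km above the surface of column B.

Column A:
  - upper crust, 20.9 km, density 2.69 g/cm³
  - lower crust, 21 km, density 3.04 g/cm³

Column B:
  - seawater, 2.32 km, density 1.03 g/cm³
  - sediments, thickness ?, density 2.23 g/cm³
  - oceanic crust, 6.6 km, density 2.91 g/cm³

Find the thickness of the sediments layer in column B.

4.22 km

Take the compensation level at the base of the deeper column (depth z_c below the surface of column A) and equate Σ ρ_i t_i down to z_c; mantle fills any gap and the z_c terms cancel.
Column A: 20.9×2.69 + 21×3.04 + (z_c − 41.9)×3.23
Column B: 1.19×0 + 2.32×1.03 + x×2.23 + 6.6×2.91 + (z_c − 1.19 − 8.92 − x)×3.23
The z_c×3.23 term appears on both sides and cancels. Collect the known terms of each column as K = Σ(ρt)_known − 3.23 × (depth of known layers): K_A = 120.061 − 3.23×41.9 = −15.276; K_B = 21.5956 − 3.23×(1.19 + 8.92) = −11.0597.
Balance: K_A = K_B − x×(3.23 − 2.23), so x = (K_B − K_A)/(3.23 − 2.23) = 4.2163/1 = 4.22 km.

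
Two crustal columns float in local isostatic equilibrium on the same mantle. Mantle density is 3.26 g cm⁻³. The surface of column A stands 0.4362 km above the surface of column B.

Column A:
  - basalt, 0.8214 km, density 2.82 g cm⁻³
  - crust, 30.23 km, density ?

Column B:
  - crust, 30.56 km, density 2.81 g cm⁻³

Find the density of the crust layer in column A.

Take the compensation level at the base of the deeper column (depth z_c below the surface of column A) and equate Σ ρ_i t_i down to z_c; mantle fills any gap and the z_c terms cancel.
Column A: 0.8214×2.82 + 30.23×ρ + (z_c − 31.0514)×3.26
Column B: 0.4362×0 + 30.56×2.81 + (z_c − 0.4362 − 30.56)×3.26
The z_c×3.26 term appears on both sides and cancels. Collect the known terms of each column as K = Σ(ρt)_known − 3.26 × (depth of known layers): K_A = 2.316348 − 3.26×31.0514 = −98.911216; K_B = 85.8736 − 3.26×(0.4362 + 30.56) = −15.174012.
Balance: K_A + 30.23×ρ = K_B, so ρ = (K_B − K_A)/30.23 = 83.7372/30.23 = 2.77 g cm⁻³.

2.77 g cm⁻³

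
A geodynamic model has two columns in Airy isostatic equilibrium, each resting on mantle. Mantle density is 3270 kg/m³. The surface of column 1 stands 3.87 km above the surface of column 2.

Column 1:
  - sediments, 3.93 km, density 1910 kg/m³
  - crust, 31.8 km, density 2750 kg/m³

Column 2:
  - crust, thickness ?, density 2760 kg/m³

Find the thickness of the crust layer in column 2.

18.1 km

Take the compensation level at the base of the deeper column (depth z_c below the surface of column 1) and equate Σ ρ_i t_i down to z_c; mantle fills any gap and the z_c terms cancel.
Column 1: 3.93×1910 + 31.8×2750 + (z_c − 35.73)×3270
Column 2: 3.87×0 + x×2760 + (z_c − 3.87 − 0 − x)×3270
The z_c×3270 term appears on both sides and cancels. Collect the known terms of each column as K = Σ(ρt)_known − 3270 × (depth of known layers): K_1 = 94956.3 − 3270×35.73 = −21880.8; K_2 = 0 − 3270×(3.87 + 0) = −12654.9.
Balance: K_1 = K_2 − x×(3270 − 2760), so x = (K_2 − K_1)/(3270 − 2760) = 9225.9/510 = 18.1 km.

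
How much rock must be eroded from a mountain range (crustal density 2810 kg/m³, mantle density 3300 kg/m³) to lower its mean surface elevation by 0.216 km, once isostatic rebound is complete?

Net drop Δ = e − u = e − e ρ_c/ρ_m = e (ρ_m − ρ_c)/ρ_m.
e = Δ ρ_m/(ρ_m − ρ_c) = 0.216 km × 3300/490 = 1.45 km.

1.45 km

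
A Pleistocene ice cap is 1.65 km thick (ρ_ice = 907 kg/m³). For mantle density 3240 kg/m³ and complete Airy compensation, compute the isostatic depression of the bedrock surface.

Equating mass per unit area of the two columns: the ice load ρ_ice t is balanced by mantle displaced below, ρ_m s.
s = t ρ_ice / ρ_m = 1.65 km × 907/3240 = 0.462 km.

0.462 km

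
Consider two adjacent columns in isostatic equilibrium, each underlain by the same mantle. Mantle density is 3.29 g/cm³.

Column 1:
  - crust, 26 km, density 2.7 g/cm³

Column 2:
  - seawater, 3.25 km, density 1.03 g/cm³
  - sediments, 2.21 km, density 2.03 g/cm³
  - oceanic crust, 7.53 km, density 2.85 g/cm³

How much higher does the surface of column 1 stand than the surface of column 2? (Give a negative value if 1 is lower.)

For any compensation level in the mantle, the mantle terms cancel and isostasy reduces to e = (Σt_1 − Σt_2) − (Σ(ρt)_1 − Σ(ρt)_2) / ρ_m.
Σt_1 = 26 km; Σt_2 = 12.99 km; Σ(ρt)_1 = 70.2; Σ(ρt)_2 = 29.2943 (in km·g/cm³).
e = (26 − 12.99) − (70.2 − 29.2943) / 3.29 = 0.577 km.

0.577 km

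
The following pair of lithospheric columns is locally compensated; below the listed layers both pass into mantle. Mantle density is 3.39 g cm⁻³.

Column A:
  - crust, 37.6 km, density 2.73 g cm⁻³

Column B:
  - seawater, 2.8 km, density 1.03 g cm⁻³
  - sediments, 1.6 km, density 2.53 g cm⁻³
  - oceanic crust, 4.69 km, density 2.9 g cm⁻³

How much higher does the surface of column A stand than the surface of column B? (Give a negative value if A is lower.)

4.29 km

For any compensation level in the mantle, the mantle terms cancel and isostasy reduces to e = (Σt_A − Σt_B) − (Σ(ρt)_A − Σ(ρt)_B) / ρ_m.
Σt_A = 37.6 km; Σt_B = 9.09 km; Σ(ρt)_A = 102.648; Σ(ρt)_B = 20.533 (in km·g cm⁻³).
e = (37.6 − 9.09) − (102.648 − 20.533) / 3.39 = 4.29 km.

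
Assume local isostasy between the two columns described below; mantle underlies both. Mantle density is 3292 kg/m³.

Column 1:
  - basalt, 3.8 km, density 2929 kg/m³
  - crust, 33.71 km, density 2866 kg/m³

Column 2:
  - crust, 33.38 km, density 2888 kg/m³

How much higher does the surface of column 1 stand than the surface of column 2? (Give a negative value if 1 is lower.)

0.685 km

For any compensation level in the mantle, the mantle terms cancel and isostasy reduces to e = (Σt_1 − Σt_2) − (Σ(ρt)_1 − Σ(ρt)_2) / ρ_m.
Σt_1 = 37.51 km; Σt_2 = 33.38 km; Σ(ρt)_1 = 107743.06; Σ(ρt)_2 = 96401.44 (in km·kg/m³).
e = (37.51 − 33.38) − (107743.06 − 96401.44) / 3292 = 0.685 km.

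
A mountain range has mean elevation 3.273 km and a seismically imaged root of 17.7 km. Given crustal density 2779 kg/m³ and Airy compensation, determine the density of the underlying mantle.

Airy balance: ρ_c h = (ρ_m − ρ_c) r → ρ_m = ρ_c (1 + h/r).
ρ_m = 2779 × (1 + 3.273 km/17.7 km) = 3290 kg/m³.

3290 kg/m³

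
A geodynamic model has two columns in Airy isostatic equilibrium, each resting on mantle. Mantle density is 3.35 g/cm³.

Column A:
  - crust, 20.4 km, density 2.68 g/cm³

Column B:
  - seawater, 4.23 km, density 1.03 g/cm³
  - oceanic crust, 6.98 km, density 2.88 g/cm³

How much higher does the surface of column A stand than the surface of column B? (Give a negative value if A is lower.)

0.171 km

For any compensation level in the mantle, the mantle terms cancel and isostasy reduces to e = (Σt_A − Σt_B) − (Σ(ρt)_A − Σ(ρt)_B) / ρ_m.
Σt_A = 20.4 km; Σt_B = 11.21 km; Σ(ρt)_A = 54.672; Σ(ρt)_B = 24.4593 (in km·g/cm³).
e = (20.4 − 11.21) − (54.672 − 24.4593) / 3.35 = 0.171 km.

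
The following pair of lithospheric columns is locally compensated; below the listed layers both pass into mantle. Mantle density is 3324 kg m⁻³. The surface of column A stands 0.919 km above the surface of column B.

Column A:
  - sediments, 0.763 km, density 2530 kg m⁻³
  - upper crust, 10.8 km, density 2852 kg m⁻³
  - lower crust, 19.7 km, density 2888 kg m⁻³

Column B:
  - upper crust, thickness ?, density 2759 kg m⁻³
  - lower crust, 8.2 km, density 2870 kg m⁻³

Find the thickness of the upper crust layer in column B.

13.3 km

Take the compensation level at the base of the deeper column (depth z_c below the surface of column A) and equate Σ ρ_i t_i down to z_c; mantle fills any gap and the z_c terms cancel.
Column A: 0.763×2530 + 10.8×2852 + 19.7×2888 + (z_c − 31.263)×3324
Column B: 0.919×0 + x×2759 + 8.2×2870 + (z_c − 0.919 − 8.2 − x)×3324
The z_c×3324 term appears on both sides and cancels. Collect the known terms of each column as K = Σ(ρt)_known − 3324 × (depth of known layers): K_A = 89625.59 − 3324×31.263 = −14292.622; K_B = 23534 − 3324×(0.919 + 8.2) = −6777.556.
Balance: K_A = K_B − x×(3324 − 2759), so x = (K_B − K_A)/(3324 − 2759) = 7515.07/565 = 13.3 km.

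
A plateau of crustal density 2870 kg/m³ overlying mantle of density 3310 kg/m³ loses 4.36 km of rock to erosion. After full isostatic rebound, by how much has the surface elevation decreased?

Rebound u = e ρ_c/ρ_m = 4.36 km × 2870/3310 = 3.78 km.
Net surface drop = e − u = 4.36 km − 3.78 km = e (ρ_m − ρ_c)/ρ_m = 0.58 km.

0.58 km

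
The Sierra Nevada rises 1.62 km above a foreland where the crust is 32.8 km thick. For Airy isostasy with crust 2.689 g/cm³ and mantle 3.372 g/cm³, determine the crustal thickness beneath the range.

40.8 km

Root depth r = h ρ_c / (ρ_m − ρ_c) = 1.62 km × 2.689 / 0.683 = 6.378 km.
Total thickness = T + h + r = 32.8 km + 1.62 km + 6.378 km = 40.8 km.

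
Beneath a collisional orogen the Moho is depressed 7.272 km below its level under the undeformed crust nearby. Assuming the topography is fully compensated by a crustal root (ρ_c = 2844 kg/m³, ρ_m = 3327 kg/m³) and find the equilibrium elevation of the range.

Isostatic balance requires: ρ_c h = (ρ_m − ρ_c) r.
h = r (ρ_m − ρ_c) / ρ_c = 7.272 km × (3327 − 2844) / 2844 = 1.24 km.

1.24 km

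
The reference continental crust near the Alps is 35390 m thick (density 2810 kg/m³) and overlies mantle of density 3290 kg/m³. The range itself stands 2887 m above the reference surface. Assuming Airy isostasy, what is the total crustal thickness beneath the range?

Root depth r = h ρ_c / (ρ_m − ρ_c) = 2887 m × 2810 / 480 = 16900 m.
Total thickness = T + h + r = 35390 m + 2887 m + 16900 m = 55200 m.

55200 m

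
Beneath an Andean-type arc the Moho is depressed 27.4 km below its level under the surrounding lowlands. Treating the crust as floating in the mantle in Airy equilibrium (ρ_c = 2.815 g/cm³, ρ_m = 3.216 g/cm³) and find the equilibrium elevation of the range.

Equating mass per unit area of the two columns: ρ_c h = (ρ_m − ρ_c) r.
h = r (ρ_m − ρ_c) / ρ_c = 27.4 km × (3.216 − 2.815) / 2.815 = 3.9 km.

3.9 km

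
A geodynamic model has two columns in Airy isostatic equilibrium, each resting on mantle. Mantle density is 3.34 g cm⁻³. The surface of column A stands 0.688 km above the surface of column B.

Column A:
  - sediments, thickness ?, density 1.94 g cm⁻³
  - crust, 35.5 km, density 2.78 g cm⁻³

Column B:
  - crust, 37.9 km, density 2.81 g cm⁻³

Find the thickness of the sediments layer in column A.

1.79 km

Take the compensation level at the base of the deeper column (depth z_c below the surface of column A) and equate Σ ρ_i t_i down to z_c; mantle fills any gap and the z_c terms cancel.
Column A: x×1.94 + 35.5×2.78 + (z_c − 35.5 − x)×3.34
Column B: 0.688×0 + 37.9×2.81 + (z_c − 0.688 − 37.9)×3.34
The z_c×3.34 term appears on both sides and cancels. Collect the known terms of each column as K = Σ(ρt)_known − 3.34 × (depth of known layers): K_A = 98.69 − 3.34×35.5 = −19.88; K_B = 106.499 − 3.34×(0.688 + 37.9) = −22.38492.
Balance: K_A − x×(3.34 − 1.94) = K_B, so x = (K_A − K_B)/(3.34 − 1.94) = 2.50492/1.4 = 1.79 km.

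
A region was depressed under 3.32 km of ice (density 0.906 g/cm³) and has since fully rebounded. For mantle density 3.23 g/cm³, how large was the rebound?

0.931 km

Removing the load lets mantle flow back in; uplift u satisfies ρ_ice t = ρ_m u.
u = t ρ_ice/ρ_m = 3.32 km × 0.906/3.23 = 0.931 km.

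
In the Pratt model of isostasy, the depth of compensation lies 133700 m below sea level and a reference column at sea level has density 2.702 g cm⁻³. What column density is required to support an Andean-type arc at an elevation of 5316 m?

Pratt balance: ρ_ref D = ρ (D + h).
ρ = ρ_ref D/(D + h) = 2.702 × 133700 m/(133700 m + 5316 m) = 2.6 g cm⁻³.

2.6 g cm⁻³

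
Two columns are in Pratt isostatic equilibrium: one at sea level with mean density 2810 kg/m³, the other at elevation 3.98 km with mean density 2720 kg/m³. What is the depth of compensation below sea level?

120 km

ρ_ref D = ρ (D + h) → D (ρ_ref − ρ) = ρ h.
D = ρ h/(ρ_ref − ρ) = 2720 × 3.98 km/(2810 − 2720) = 120 km.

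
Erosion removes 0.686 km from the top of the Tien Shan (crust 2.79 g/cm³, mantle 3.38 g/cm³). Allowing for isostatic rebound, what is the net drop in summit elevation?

Rebound u = e ρ_c/ρ_m = 0.686 km × 2.79/3.38 = 0.5663 km.
Net surface drop = e − u = 0.686 km − 0.5663 km = e (ρ_m − ρ_c)/ρ_m = 0.12 km.

0.12 km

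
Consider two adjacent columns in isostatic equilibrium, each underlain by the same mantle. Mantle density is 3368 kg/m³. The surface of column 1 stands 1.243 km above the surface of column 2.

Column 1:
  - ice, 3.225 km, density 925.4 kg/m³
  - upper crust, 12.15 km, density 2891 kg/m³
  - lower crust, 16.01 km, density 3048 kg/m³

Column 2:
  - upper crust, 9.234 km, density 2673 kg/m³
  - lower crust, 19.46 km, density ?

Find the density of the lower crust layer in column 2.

Take the compensation level at the base of the deeper column (depth z_c below the surface of column 1) and equate Σ ρ_i t_i down to z_c; mantle fills any gap and the z_c terms cancel.
Column 1: 3.225×925.4 + 12.15×2891 + 16.01×3048 + (z_c − 31.385)×3368
Column 2: 1.243×0 + 9.234×2673 + 19.46×ρ + (z_c − 1.243 − 28.694)×3368
The z_c×3368 term appears on both sides and cancels. Collect the known terms of each column as K = Σ(ρt)_known − 3368 × (depth of known layers): K_1 = 86908.545 − 3368×31.385 = −18796.135; K_2 = 24682.482 − 3368×(1.243 + 28.694) = −76145.334.
Balance: K_1 = K_2 + 19.46×ρ, so ρ = (K_1 − K_2)/19.46 = 57349.2/19.46 = 2950 kg/m³.

2950 kg/m³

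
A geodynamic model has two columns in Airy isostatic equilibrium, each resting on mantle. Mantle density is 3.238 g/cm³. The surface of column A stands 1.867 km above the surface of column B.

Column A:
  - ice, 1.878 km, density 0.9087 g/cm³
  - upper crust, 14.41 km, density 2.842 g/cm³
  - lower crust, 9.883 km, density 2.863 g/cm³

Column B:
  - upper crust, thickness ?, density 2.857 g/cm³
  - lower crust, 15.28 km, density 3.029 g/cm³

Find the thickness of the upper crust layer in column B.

Take the compensation level at the base of the deeper column (depth z_c below the surface of column A) and equate Σ ρ_i t_i down to z_c; mantle fills any gap and the z_c terms cancel.
Column A: 1.878×0.9087 + 14.41×2.842 + 9.883×2.863 + (z_c − 26.171)×3.238
Column B: 1.867×0 + x×2.857 + 15.28×3.029 + (z_c − 1.867 − 15.28 − x)×3.238
The z_c×3.238 term appears on both sides and cancels. Collect the known terms of each column as K = Σ(ρt)_known − 3.238 × (depth of known layers): K_A = 70.9547876 − 3.238×26.171 = −13.7869104; K_B = 46.28312 − 3.238×(1.867 + 15.28) = −9.238866.
Balance: K_A = K_B − x×(3.238 − 2.857), so x = (K_B − K_A)/(3.238 − 2.857) = 4.54804/0.381 = 11.9 km.

11.9 km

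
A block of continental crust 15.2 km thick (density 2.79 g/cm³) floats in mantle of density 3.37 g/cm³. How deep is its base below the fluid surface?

12.6 km

Draft d = t ρ_obj/ρ_fluid = 15.2 km × 2.79/3.37 = 12.6 km.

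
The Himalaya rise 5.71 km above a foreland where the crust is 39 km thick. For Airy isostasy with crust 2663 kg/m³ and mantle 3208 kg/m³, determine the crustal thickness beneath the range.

72.6 km

Root depth r = h ρ_c / (ρ_m − ρ_c) = 5.71 km × 2663 / 545 = 27.9 km.
Total thickness = T + h + r = 39 km + 5.71 km + 27.9 km = 72.6 km.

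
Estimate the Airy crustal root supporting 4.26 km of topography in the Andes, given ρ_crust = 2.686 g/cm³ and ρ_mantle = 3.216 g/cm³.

For local isostatic compensation: the weight of the topography is balanced by the buoyancy of the root, ρ_c h = (ρ_m − ρ_c) r.
r = h · ρ_c / (ρ_m − ρ_c) = 4.26 km × 2.686 / (3.216 − 2.686) = 21.6 km.

21.6 km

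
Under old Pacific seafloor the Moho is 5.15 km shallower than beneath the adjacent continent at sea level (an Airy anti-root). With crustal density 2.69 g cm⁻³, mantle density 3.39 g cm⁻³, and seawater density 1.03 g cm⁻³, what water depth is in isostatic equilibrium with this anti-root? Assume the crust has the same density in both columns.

2.17 km

Replacing a thickness d of crust by seawater at the top must be balanced by replacing crust with mantle at the base: d (ρ_c − ρ_w) = a (ρ_m − ρ_c).
d = a (ρ_m − ρ_c)/(ρ_c − ρ_w) = 5.15 km × 0.7/1.66 = 2.17 km.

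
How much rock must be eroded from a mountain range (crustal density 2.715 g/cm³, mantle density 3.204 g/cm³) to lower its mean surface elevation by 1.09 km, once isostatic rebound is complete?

Net drop Δ = e − u = e − e ρ_c/ρ_m = e (ρ_m − ρ_c)/ρ_m.
e = Δ ρ_m/(ρ_m − ρ_c) = 1.09 km × 3.204/0.489 = 7.14 km.

7.14 km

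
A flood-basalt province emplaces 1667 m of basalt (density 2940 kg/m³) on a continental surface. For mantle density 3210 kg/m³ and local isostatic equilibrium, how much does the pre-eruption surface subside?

1530 m

Subaerial loading: s = t ρ_load / ρ_m.
s = 1667 m × 2940/3210 = 1530 m.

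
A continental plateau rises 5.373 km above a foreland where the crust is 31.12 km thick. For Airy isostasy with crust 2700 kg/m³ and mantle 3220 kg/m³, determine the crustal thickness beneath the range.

64.4 km

Root depth r = h ρ_c / (ρ_m − ρ_c) = 5.373 km × 2700 / 520 = 27.9 km.
Total thickness = T + h + r = 31.12 km + 5.373 km + 27.9 km = 64.4 km.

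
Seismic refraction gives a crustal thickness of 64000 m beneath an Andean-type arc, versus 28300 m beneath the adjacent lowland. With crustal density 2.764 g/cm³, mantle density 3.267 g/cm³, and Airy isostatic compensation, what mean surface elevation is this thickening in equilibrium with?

Excess crust Δ = 64000 m − 28300 m = 35700 m, split between elevation h and root r with h + r = Δ.
Airy balance ρ_c h = (ρ_m − ρ_c) r gives r = h ρ_c/(ρ_m − ρ_c), so h (1 + ρ_c/(ρ_m − ρ_c)) = Δ, i.e. h = Δ (ρ_m − ρ_c)/ρ_m.
h = 35700 m × 0.503/3.267 = 5500 m.

5500 m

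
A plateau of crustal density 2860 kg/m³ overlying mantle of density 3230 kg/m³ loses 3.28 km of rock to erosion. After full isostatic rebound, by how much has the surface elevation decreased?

Rebound u = e ρ_c/ρ_m = 3.28 km × 2860/3230 = 2.904 km.
Net surface drop = e − u = 3.28 km − 2.904 km = e (ρ_m − ρ_c)/ρ_m = 0.376 km.

0.376 km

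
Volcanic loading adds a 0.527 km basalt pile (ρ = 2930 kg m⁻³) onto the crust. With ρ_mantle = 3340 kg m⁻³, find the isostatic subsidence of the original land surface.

Subaerial loading: s = t ρ_load / ρ_m.
s = 0.527 km × 2930/3340 = 0.462 km.

0.462 km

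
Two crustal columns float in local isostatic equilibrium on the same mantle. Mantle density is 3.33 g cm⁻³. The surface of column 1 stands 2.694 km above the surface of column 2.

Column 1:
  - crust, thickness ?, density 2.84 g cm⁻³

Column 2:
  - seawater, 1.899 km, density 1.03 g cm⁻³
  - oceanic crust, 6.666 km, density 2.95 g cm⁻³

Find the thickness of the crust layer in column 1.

Take the compensation level at the base of the deeper column (depth z_c below the surface of column 1) and equate Σ ρ_i t_i down to z_c; mantle fills any gap and the z_c terms cancel.
Column 1: x×2.84 + (z_c − 0 − x)×3.33
Column 2: 2.694×0 + 1.899×1.03 + 6.666×2.95 + (z_c − 2.694 − 8.565)×3.33
The z_c×3.33 term appears on both sides and cancels. Collect the known terms of each column as K = Σ(ρt)_known − 3.33 × (depth of known layers): K_1 = 0 − 3.33×0 = 0; K_2 = 21.62067 − 3.33×(2.694 + 8.565) = −15.8718.
Balance: K_1 − x×(3.33 − 2.84) = K_2, so x = (K_1 − K_2)/(3.33 − 2.84) = 15.8718/0.49 = 32.4 km.

32.4 km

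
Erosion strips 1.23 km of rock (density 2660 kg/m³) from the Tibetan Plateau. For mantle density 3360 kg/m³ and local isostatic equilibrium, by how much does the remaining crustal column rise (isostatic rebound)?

Unloading: uplift u = e ρ_c/ρ_m = 1.23 km × 2660/3360 = 0.974 km.

0.974 km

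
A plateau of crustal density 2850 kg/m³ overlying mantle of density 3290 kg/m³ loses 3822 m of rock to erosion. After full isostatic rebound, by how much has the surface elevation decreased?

511 m

Rebound u = e ρ_c/ρ_m = 3822 m × 2850/3290 = 3311 m.
Net surface drop = e − u = 3822 m − 3311 m = e (ρ_m − ρ_c)/ρ_m = 511 m.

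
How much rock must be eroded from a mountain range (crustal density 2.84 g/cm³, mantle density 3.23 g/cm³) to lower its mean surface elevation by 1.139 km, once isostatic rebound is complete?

Net drop Δ = e − u = e − e ρ_c/ρ_m = e (ρ_m − ρ_c)/ρ_m.
e = Δ ρ_m/(ρ_m − ρ_c) = 1.139 km × 3.23/0.39 = 9.43 km.

9.43 km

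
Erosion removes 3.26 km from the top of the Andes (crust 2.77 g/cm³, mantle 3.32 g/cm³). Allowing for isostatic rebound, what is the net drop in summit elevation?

0.54 km

Rebound u = e ρ_c/ρ_m = 3.26 km × 2.77/3.32 = 2.72 km.
Net surface drop = e − u = 3.26 km − 2.72 km = e (ρ_m − ρ_c)/ρ_m = 0.54 km.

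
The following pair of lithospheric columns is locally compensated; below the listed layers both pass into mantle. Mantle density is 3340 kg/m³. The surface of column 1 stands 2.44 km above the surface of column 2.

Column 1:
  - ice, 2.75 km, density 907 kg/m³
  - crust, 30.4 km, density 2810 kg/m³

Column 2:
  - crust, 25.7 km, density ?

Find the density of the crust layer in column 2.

2770 kg/m³

Take the compensation level at the base of the deeper column (depth z_c below the surface of column 1) and equate Σ ρ_i t_i down to z_c; mantle fills any gap and the z_c terms cancel.
Column 1: 2.75×907 + 30.4×2810 + (z_c − 33.15)×3340
Column 2: 2.44×0 + 25.7×ρ + (z_c − 2.44 − 25.7)×3340
The z_c×3340 term appears on both sides and cancels. Collect the known terms of each column as K = Σ(ρt)_known − 3340 × (depth of known layers): K_1 = 87918.25 − 3340×33.15 = −22802.75; K_2 = 0 − 3340×(2.44 + 25.7) = −93987.6.
Balance: K_1 = K_2 + 25.7×ρ, so ρ = (K_1 − K_2)/25.7 = 71184.9/25.7 = 2770 kg/m³.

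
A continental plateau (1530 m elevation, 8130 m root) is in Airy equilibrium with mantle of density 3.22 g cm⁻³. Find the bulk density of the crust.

ρ_c h = (ρ_m − ρ_c) r → ρ_c (h + r) = ρ_m r → ρ_c = ρ_m r / (h + r).
ρ_c = 3.22 × 8130 m / (1530 m + 8130 m) = 2.71 g cm⁻³.

2.71 g cm⁻³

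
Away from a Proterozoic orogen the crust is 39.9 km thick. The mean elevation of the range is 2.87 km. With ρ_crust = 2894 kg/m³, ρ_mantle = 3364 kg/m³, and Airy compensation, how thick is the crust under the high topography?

60.4 km

Root depth r = h ρ_c / (ρ_m − ρ_c) = 2.87 km × 2894 / 470 = 17.67 km.
Total thickness = T + h + r = 39.9 km + 2.87 km + 17.67 km = 60.4 km.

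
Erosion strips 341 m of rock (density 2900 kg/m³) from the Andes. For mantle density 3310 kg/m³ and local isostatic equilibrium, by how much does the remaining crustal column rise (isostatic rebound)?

Unloading: uplift u = e ρ_c/ρ_m = 341 m × 2900/3310 = 299 m.

299 m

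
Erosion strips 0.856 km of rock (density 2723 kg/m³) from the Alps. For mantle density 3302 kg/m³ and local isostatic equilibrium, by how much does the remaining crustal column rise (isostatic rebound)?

Unloading: uplift u = e ρ_c/ρ_m = 0.856 km × 2723/3302 = 0.706 km.

0.706 km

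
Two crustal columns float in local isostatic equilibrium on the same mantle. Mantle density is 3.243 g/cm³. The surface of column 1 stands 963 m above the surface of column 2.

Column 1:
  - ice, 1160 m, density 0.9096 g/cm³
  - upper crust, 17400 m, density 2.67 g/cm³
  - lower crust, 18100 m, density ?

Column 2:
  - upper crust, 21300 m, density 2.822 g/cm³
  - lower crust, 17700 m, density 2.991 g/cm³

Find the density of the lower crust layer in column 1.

3.03 g/cm³

Take the compensation level at the base of the deeper column (depth z_c below the surface of column 1) and equate Σ ρ_i t_i down to z_c; mantle fills any gap and the z_c terms cancel.
Column 1: 1160×0.9096 + 17400×2.67 + 18100×ρ + (z_c − 36660)×3.243
Column 2: 963×0 + 21300×2.822 + 17700×2.991 + (z_c − 963 − 39000)×3.243
The z_c×3.243 term appears on both sides and cancels. Collect the known terms of each column as K = Σ(ρt)_known − 3.243 × (depth of known layers): K_1 = 47513.136 − 3.243×36660 = −71375.244; K_2 = 113049.3 − 3.243×(963 + 39000) = −16550.709.
Balance: K_1 + 18100×ρ = K_2, so ρ = (K_2 − K_1)/18100 = 54824.5/18100 = 3.03 g/cm³.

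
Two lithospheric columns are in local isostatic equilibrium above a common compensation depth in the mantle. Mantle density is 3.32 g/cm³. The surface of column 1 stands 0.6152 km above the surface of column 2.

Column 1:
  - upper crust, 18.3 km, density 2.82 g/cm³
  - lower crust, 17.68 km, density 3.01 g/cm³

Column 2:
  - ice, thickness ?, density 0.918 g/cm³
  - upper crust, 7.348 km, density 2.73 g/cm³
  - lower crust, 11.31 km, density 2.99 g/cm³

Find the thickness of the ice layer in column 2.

1.88 km

Take the compensation level at the base of the deeper column (depth z_c below the surface of column 1) and equate Σ ρ_i t_i down to z_c; mantle fills any gap and the z_c terms cancel.
Column 1: 18.3×2.82 + 17.68×3.01 + (z_c − 35.98)×3.32
Column 2: 0.6152×0 + x×0.918 + 7.348×2.73 + 11.31×2.99 + (z_c − 0.6152 − 18.658 − x)×3.32
The z_c×3.32 term appears on both sides and cancels. Collect the known terms of each column as K = Σ(ρt)_known − 3.32 × (depth of known layers): K_1 = 104.8228 − 3.32×35.98 = −14.6308; K_2 = 53.87694 − 3.32×(0.6152 + 18.658) = −10.110084.
Balance: K_1 = K_2 − x×(3.32 − 0.918), so x = (K_2 − K_1)/(3.32 − 0.918) = 4.52072/2.402 = 1.88 km.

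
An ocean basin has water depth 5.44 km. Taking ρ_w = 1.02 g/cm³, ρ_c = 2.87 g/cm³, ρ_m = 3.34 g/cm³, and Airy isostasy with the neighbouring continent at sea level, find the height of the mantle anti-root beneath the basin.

21.4 km

Balancing pressure at the compensation depth: replacing crust with seawater at the top is compensated by replacing crust with mantle at the base: d (ρ_c − ρ_w) = a (ρ_m − ρ_c).
a = d (ρ_c − ρ_w)/(ρ_m − ρ_c) = 5.44 km × 1.85/0.47 = 21.4 km.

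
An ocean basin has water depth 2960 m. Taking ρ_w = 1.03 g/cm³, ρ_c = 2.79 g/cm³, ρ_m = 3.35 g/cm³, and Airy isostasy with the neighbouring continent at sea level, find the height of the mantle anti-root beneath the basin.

9300 m

Equating mass per unit area of the two columns: replacing crust with seawater at the top is compensated by replacing crust with mantle at the base: d (ρ_c − ρ_w) = a (ρ_m − ρ_c).
a = d (ρ_c − ρ_w)/(ρ_m − ρ_c) = 2960 m × 1.76/0.56 = 9300 m.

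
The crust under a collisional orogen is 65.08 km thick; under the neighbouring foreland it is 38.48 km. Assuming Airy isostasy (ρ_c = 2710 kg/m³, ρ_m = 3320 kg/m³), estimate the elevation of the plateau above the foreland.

4.89 km

Excess crust Δ = 65.08 km − 38.48 km = 26.6 km, split between elevation h and root r with h + r = Δ.
Airy balance ρ_c h = (ρ_m − ρ_c) r gives r = h ρ_c/(ρ_m − ρ_c), so h (1 + ρ_c/(ρ_m − ρ_c)) = Δ, i.e. h = Δ (ρ_m − ρ_c)/ρ_m.
h = 26.6 km × 610/3320 = 4.89 km.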